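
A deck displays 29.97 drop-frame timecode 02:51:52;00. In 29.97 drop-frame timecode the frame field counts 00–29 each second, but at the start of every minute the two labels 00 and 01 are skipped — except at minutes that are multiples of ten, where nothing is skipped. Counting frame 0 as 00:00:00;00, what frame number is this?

309052

As if non-drop at 30 labels/s: (2 × 3600 + 51 × 60 + 52) × 30 + 0 = 309360.
Minute boundaries passed: 171; those not divisible by 10: 171 − 17 = 154; dropped labels = 2 × 154 = 308.
Actual frame index = 309360 − 308 = 309052.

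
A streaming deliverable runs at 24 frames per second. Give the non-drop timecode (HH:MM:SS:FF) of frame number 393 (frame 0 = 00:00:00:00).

393 ÷ 24 = 16 full seconds, remainder 9 frames.
16 s = 0 h 0 min 16 s.
Timecode: 00:00:16:09.

00:00:16:09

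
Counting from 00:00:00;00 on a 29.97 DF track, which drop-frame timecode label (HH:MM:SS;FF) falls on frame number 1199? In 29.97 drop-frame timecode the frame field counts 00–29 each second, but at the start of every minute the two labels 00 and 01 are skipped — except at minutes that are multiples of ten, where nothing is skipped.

00:00:39;29

Ten DF minutes hold 17982 frames, so frame 1199 lies in block 0 (frames 0–17981) with 1199 frames into that block.
The block's first minute is 1800 frames and the rest 1798 each; 1199 frames reaches minute 0, so 0 × 18 + 0 × 2 = 0 labels have been skipped so far.
Adding those back, label number 1199 + 0 = 1199 at 30 labels/s is 39 s + 29 f = 0 h 0 min 39 s frame 29, i.e. 00:00:39;29.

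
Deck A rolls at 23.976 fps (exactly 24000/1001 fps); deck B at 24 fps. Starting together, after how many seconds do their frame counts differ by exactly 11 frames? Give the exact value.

11011/24 seconds

The gap grows by |24 − 24000/1001| = 24/1001 frames per second.
Time for a 11-frame gap: 11 ÷ (24/1001) = 11011/24 s.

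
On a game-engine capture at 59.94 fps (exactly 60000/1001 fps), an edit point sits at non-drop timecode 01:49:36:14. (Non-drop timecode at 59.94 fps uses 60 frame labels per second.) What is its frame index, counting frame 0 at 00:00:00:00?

Total seconds to the label: (1 × 3600 + 49 × 60 + 36) = 6576.
Frame index = 6576 × 60 + 14 = 394574.

frame 394574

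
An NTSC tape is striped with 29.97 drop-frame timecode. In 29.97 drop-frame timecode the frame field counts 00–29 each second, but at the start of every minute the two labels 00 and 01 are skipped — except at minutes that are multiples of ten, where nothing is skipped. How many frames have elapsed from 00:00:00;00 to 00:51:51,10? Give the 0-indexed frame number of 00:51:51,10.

As if non-drop at 30 labels/s: (0 × 3600 + 51 × 60 + 51) × 30 + 10 = 93340.
Minute boundaries passed: 51; those not divisible by 10: 51 − 5 = 46; dropped labels = 2 × 46 = 92.
Actual frame index = 93340 − 92 = 93248.

93248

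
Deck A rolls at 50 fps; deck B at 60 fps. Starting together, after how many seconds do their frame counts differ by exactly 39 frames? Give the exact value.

The gap grows by |60 − 50| = 10 frames per second.
Time for a 39-frame gap: 39 ÷ (10) = 3.9 s.

3.9 seconds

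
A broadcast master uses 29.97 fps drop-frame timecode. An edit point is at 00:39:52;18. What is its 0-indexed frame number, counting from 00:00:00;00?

71706

Complete 10-minute blocks: 3, each 17982 frames → 53946.
Remaining 9 whole minutes in the current block: 1800 + 8 × 1798 = 16184 frames.
Within the current minute: 52 × 30 + 18 − 2 = 1576 (labels ;00/;01 skipped at this minute). Total = 53946 + 16184 + 1576 = 71706.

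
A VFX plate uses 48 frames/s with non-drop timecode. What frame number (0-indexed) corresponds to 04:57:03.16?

Total seconds to the label: (4 × 3600 + 57 × 60 + 3) = 17823.
Frame index = 17823 × 48 + 16 = 855520.

855520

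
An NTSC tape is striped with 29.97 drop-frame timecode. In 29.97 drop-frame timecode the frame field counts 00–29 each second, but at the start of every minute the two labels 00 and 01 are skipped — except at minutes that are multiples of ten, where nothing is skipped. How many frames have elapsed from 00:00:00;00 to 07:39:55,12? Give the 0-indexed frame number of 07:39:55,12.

827034

Complete 10-minute blocks: 45, each 17982 frames → 809190.
Remaining 9 whole minutes in the current block: 1800 + 8 × 1798 = 16184 frames.
Within the current minute: 55 × 30 + 12 − 2 = 1660 (labels ;00/;01 skipped at this minute). Total = 809190 + 16184 + 1660 = 827034.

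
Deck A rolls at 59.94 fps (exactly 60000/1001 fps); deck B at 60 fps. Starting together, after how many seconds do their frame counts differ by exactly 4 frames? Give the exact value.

The gap grows by |60 − 60000/1001| = 60/1001 frames per second.
Time for a 4-frame gap: 4 ÷ (60/1001) = 1001/15 s.

1001/15 seconds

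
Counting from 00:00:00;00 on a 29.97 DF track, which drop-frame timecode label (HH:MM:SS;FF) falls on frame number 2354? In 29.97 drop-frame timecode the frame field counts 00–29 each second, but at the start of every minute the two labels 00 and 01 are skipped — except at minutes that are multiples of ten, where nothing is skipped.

Ten DF minutes hold 17982 frames, so frame 2354 lies in block 0 (frames 0–17981) with 2354 frames into that block.
The block's first minute is 1800 frames and the rest 1798 each; 2354 frames reaches minute 1, so 0 × 18 + 1 × 2 = 2 labels have been skipped so far.
Adding those back, label number 2354 + 2 = 2356 at 30 labels/s is 78 s + 16 f = 0 h 1 min 18 s frame 16, i.e. 00:01:18;16.

00:01:18;16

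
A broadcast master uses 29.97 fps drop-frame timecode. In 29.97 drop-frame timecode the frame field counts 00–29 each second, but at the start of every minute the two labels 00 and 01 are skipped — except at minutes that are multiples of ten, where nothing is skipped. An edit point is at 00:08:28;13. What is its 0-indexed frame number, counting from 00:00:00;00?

15237

Complete 10-minute blocks: 0, each 17982 frames → 0.
Remaining 8 whole minutes in the current block: 1800 + 7 × 1798 = 14386 frames.
Within the current minute: 28 × 30 + 13 − 2 = 851 (labels ;00/;01 skipped at this minute). Total = 0 + 14386 + 851 = 15237.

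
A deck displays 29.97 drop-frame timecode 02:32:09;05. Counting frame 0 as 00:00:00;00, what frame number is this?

Complete 10-minute blocks: 15, each 17982 frames → 269730.
Remaining 2 whole minutes in the current block: 1800 + 1 × 1798 = 3598 frames.
Within the current minute: 9 × 30 + 5 − 2 = 273 (labels ;00/;01 skipped at this minute). Total = 269730 + 3598 + 273 = 273601.

273601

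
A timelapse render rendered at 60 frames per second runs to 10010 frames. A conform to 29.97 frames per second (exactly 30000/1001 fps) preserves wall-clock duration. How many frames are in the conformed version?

5000 frames

Target frames = source frames × (target rate / source rate) = 10010 × (30000/1001)/(60) = 10010 × 500/1001 = 5000.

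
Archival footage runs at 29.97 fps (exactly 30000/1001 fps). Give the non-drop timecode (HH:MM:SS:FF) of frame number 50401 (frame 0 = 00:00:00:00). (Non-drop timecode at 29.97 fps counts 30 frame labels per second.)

50401 ÷ 30 = 1680 full seconds, remainder 1 frame.
1680 s = 0 h 28 min 0 s.
Timecode: 00:28:00:01.

00:28:00:01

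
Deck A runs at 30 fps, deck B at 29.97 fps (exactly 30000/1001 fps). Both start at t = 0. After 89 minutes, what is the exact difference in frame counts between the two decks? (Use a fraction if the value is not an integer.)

160200/1001 frames

89 min = 5340 s.
A emits 30 × 5340 = 160200 frames; B emits 30000/1001 × 5340 = 160200000/1001.
Difference = 160200/1001 frames (≈ 160.0400); B is behind A.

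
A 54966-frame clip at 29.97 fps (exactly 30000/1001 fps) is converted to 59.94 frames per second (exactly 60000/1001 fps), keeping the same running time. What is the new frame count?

Target frames = source frames × (target rate / source rate) = 54966 × (60000/1001)/(30000/1001) = 54966 × 2 = 109932.

109932 frames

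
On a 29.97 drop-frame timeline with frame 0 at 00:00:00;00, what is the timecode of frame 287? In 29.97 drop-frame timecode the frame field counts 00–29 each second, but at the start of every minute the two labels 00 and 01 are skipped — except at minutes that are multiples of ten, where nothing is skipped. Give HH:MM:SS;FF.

00:00:09;17

Ten DF minutes hold 17982 frames, so frame 287 lies in block 0 (frames 0–17981) with 287 frames into that block.
The block's first minute is 1800 frames and the rest 1798 each; 287 frames reaches minute 0, so 0 × 18 + 0 × 2 = 0 labels have been skipped so far.
Adding those back, label number 287 + 0 = 287 at 30 labels/s is 9 s + 17 f = 0 h 0 min 9 s frame 17, i.e. 00:00:09;17.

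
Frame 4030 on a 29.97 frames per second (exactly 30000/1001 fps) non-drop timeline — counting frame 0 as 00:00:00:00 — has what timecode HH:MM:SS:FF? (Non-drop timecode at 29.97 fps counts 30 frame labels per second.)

00:02:14:10

4030 ÷ 30 = 134 full seconds, remainder 10 frames.
134 s = 0 h 2 min 14 s.
Timecode: 00:02:14:10.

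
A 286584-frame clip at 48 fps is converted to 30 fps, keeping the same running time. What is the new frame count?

Target frames = source frames × (target rate / source rate) = 286584 × (30)/(48) = 286584 × 5/8 = 179115.

179115 frames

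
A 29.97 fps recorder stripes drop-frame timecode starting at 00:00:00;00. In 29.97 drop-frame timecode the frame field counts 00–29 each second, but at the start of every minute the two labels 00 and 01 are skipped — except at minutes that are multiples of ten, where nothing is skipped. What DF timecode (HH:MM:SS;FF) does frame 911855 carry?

Ten DF minutes hold 17982 frames, so frame 911855 lies in block 50 (frames 899100–917081) with 12755 frames into that block.
The block's first minute is 1800 frames and the rest 1798 each; 12755 frames reaches minute 7, so 50 × 18 + 7 × 2 = 914 labels have been skipped so far.
Adding those back, label number 911855 + 914 = 912769 at 30 labels/s is 30425 s + 19 f = 8 h 27 min 5 s frame 19, i.e. 08:27:05;19.

08:27:05;19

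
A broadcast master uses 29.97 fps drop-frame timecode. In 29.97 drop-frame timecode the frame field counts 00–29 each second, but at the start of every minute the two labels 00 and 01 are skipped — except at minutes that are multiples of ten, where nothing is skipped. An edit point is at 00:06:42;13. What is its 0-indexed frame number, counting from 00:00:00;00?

As if non-drop at 30 labels/s: (0 × 3600 + 6 × 60 + 42) × 30 + 13 = 12073.
Minute boundaries passed: 6; those not divisible by 10: 6 − 0 = 6; dropped labels = 2 × 6 = 12.
Actual frame index = 12073 − 12 = 12061.

12061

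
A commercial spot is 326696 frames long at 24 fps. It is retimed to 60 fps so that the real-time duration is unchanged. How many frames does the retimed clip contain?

816740 frames

Target frames = source frames × (target rate / source rate) = 326696 × (60)/(24) = 326696 × 5/2 = 816740.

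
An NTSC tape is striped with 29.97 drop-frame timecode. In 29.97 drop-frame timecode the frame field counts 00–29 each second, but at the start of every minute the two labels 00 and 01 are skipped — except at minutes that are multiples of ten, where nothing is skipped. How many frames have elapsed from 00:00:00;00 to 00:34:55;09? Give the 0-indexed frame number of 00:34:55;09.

62797

As if non-drop at 30 labels/s: (0 × 3600 + 34 × 60 + 55) × 30 + 9 = 62859.
Minute boundaries passed: 34; those not divisible by 10: 34 − 3 = 31; dropped labels = 2 × 31 = 62.
Actual frame index = 62859 − 62 = 62797.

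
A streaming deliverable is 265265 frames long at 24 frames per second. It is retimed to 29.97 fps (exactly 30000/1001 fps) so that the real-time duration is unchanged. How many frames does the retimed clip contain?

Target frames = source frames × (target rate / source rate) = 265265 × (30000/1001)/(24) = 265265 × 1250/1001 = 331250.

331250 frames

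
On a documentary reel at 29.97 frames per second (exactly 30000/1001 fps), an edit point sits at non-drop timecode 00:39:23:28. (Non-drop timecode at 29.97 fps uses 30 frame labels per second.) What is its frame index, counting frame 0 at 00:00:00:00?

Total seconds to the label: (0 × 3600 + 39 × 60 + 23) = 2363.
Frame index = 2363 × 30 + 28 = 70918.

70918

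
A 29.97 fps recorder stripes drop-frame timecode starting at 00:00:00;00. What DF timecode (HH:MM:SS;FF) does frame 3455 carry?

00:01:55;07

Each 10-minute DF block holds 10 × 60 × 30 − 9 × 2 = 17982 frames. 3455 ÷ 17982 → 0 full blocks, remainder 3455.
Within the partial block the first minute is 1800 frames and each further minute 1798, so 1 further minute boundary passed. Total skipped labels = 18 × 0 + 2 × 1 = 2.
Non-drop label index = 3455 + 2 = 3457; at 30 labels/s that is 00:01:55:07, i.e. DF 00:01:55;07.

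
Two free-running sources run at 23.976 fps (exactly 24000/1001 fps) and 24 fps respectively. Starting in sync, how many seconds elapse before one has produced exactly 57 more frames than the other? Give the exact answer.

The gap grows by |24 − 24000/1001| = 24/1001 frames per second.
Time for a 57-frame gap: 57 ÷ (24/1001) = 2377.375 s.

2377.375 seconds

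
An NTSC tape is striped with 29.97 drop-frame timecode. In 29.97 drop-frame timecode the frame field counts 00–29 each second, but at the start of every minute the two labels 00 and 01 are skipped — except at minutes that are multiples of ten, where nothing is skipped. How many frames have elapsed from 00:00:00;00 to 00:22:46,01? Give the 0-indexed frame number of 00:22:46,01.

Complete 10-minute blocks: 2, each 17982 frames → 35964.
Remaining 2 whole minutes in the current block: 1800 + 1 × 1798 = 3598 frames.
Within the current minute: 46 × 30 + 1 − 2 = 1379 (labels ;00/;01 skipped at this minute). Total = 35964 + 3598 + 1379 = 40941.

40941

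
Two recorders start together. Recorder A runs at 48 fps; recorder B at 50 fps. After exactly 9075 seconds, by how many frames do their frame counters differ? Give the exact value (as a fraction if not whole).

18150 frames

A emits 48 × 9075 = 435600 frames; B emits 50 × 9075 = 453750.
Difference = 18150 frames; B is ahead of A.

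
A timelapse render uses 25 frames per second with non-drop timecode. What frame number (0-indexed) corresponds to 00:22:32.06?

frame 33806

Total seconds to the label: (0 × 3600 + 22 × 60 + 32) = 1352.
Frame index = 1352 × 25 + 6 = 33806.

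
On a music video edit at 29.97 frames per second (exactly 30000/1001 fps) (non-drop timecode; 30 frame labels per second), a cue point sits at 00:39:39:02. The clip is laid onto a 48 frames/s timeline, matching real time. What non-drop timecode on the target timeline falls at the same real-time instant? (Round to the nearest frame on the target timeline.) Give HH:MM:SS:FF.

00:39:41:21

Source frame index: (0×3600 + 39×60 + 39) × 30 + 2 = 71372.
Real time: 71372 / (30000/1001) = 17860843/7500 s.
Target frame: (17860843/7500) × (48) = 71443372/625 ≈ 114309.395 → 114309.
At 48 labels/s: frame 114309 → 00:39:41:21.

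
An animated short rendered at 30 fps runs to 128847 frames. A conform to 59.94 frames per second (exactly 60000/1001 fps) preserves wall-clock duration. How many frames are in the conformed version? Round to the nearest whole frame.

Frames at target rate = 128847 × (60000/1001) / (30) = 257694000/1001 ≈ 257436.563.
Nearest whole frame: 257437.

257437 frames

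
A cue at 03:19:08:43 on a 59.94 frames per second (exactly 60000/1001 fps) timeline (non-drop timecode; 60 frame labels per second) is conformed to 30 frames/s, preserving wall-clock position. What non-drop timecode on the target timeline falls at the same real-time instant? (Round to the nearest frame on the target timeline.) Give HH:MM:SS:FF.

Source frame index: (3×3600 + 19×60 + 8) × 60 + 43 = 716923.
Real time: 716923 / (60000/1001) = 717639923/60000 s.
Target frame: (717639923/60000) × (30) = 717639923/2000 ≈ 358819.961 → 358820.
At 30 labels/s: frame 358820 → 03:19:20:20.

03:19:20:20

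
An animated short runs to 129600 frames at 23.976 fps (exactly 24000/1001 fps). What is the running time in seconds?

5405.4 seconds

Running time = 129600 / (24000/1001) = 5405.4 s.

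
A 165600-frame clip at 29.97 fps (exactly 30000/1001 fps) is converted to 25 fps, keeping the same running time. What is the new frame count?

138138 frames

Target frames = source frames × (target rate / source rate) = 165600 × (25)/(30000/1001) = 165600 × 1001/1200 = 138138.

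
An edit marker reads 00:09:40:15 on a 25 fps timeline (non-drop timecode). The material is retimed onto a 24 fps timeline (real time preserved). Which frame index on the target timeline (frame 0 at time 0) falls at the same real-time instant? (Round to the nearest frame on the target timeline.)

Source frame index: (0×3600 + 9×60 + 40) × 25 + 15 = 14515.
Real time: 14515 / (25) = 2903/5 s.
Target frame: (2903/5) × (24) = 69672/5 ≈ 13934.400 → 13934.

frame 13934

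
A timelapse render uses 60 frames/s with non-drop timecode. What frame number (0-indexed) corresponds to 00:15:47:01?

frame 56821

Total seconds to the label: (0 × 3600 + 15 × 60 + 47) = 947.
Frame index = 947 × 60 + 1 = 56821.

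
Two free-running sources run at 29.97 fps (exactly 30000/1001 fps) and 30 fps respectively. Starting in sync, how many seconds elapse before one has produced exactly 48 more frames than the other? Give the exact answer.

1601.6 seconds

The gap grows by |30 − 30000/1001| = 30/1001 frames per second.
Time for a 48-frame gap: 48 ÷ (30/1001) = 1601.6 s.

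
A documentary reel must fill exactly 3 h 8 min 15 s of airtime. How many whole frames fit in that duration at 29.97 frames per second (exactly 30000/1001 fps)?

3 h 8 min 15 s = 11295 s.
Frames = 11295 × 30000/1001 = 338850000/1001 ≈ 338511.4885.
Complete frames: 338511.

338511 frames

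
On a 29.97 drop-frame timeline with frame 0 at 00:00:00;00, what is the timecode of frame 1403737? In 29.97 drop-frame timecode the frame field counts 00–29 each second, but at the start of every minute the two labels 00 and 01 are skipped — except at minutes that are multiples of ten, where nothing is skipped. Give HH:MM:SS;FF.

13:00:38;01

Ten DF minutes hold 17982 frames, so frame 1403737 lies in block 78 (frames 1402596–1420577) with 1141 frames into that block.
The block's first minute is 1800 frames and the rest 1798 each; 1141 frames reaches minute 0, so 78 × 18 + 0 × 2 = 1404 labels have been skipped so far.
Adding those back, label number 1403737 + 1404 = 1405141 at 30 labels/s is 46838 s + 1 f = 13 h 0 min 38 s frame 1, i.e. 13:00:38;01.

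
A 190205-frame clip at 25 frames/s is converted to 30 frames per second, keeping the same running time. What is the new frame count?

Target frames = source frames × (target rate / source rate) = 190205 × (30)/(25) = 190205 × 6/5 = 228246.

228246 frames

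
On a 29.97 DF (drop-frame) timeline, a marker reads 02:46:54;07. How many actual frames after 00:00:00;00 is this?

300127

Complete 10-minute blocks: 16, each 17982 frames → 287712.
Remaining 6 whole minutes in the current block: 1800 + 5 × 1798 = 10790 frames.
Within the current minute: 54 × 30 + 7 − 2 = 1625 (labels ;00/;01 skipped at this minute). Total = 287712 + 10790 + 1625 = 300127.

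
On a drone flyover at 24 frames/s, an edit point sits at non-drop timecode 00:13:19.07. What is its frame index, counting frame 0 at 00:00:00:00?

19183

Total seconds to the label: (0 × 3600 + 13 × 60 + 19) = 799.
Frame index = 799 × 24 + 7 = 19183.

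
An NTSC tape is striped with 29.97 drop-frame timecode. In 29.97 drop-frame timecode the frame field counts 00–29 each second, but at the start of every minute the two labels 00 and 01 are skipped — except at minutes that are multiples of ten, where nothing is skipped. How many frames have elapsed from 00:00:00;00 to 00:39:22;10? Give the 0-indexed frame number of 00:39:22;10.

70798

Complete 10-minute blocks: 3, each 17982 frames → 53946.
Remaining 9 whole minutes in the current block: 1800 + 8 × 1798 = 16184 frames.
Within the current minute: 22 × 30 + 10 − 2 = 668 (labels ;00/;01 skipped at this minute). Total = 53946 + 16184 + 668 = 70798.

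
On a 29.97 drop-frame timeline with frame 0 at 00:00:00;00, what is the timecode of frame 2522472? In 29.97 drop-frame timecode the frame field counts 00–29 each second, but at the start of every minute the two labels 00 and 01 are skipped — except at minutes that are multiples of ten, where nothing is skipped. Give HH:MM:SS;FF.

Ten DF minutes hold 17982 frames, so frame 2522472 lies in block 140 (frames 2517480–2535461) with 4992 frames into that block.
The block's first minute is 1800 frames and the rest 1798 each; 4992 frames reaches minute 2, so 140 × 18 + 2 × 2 = 2524 labels have been skipped so far.
Adding those back, label number 2522472 + 2524 = 2524996 at 30 labels/s is 84166 s + 16 f = 23 h 22 min 46 s frame 16, i.e. 23:22:46;16.

23:22:46;16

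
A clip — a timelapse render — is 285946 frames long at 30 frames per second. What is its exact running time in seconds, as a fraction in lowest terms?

142973/15 seconds

Running time = 285946 ÷ (30) = 285946 × 1/30 = 142973/15 s.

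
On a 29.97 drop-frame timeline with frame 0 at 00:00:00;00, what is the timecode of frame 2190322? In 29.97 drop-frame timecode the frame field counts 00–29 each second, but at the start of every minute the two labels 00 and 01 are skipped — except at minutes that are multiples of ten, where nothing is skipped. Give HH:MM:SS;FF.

20:18:03;26

Ten DF minutes hold 17982 frames, so frame 2190322 lies in block 121 (frames 2175822–2193803) with 14500 frames into that block.
The block's first minute is 1800 frames and the rest 1798 each; 14500 frames reaches minute 8, so 121 × 18 + 8 × 2 = 2194 labels have been skipped so far.
Adding those back, label number 2190322 + 2194 = 2192516 at 30 labels/s is 73083 s + 26 f = 20 h 18 min 3 s frame 26, i.e. 20:18:03;26.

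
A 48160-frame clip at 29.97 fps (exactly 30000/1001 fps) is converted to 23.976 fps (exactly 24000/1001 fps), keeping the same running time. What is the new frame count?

38528 frames

Target frames = source frames × (target rate / source rate) = 48160 × (24000/1001)/(30000/1001) = 48160 × 4/5 = 38528.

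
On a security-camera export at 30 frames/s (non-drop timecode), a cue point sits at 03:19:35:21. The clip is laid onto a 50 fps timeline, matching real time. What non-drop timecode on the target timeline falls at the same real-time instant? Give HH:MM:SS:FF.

03:19:35:35

Source frame index: (3×3600 + 19×60 + 35) × 30 + 21 = 359271.
Real time: 359271 / (30) = 119757/10 s.
Target frame: (119757/10) × (50) = 598785.
At 50 labels/s: frame 598785 → 03:19:35:35.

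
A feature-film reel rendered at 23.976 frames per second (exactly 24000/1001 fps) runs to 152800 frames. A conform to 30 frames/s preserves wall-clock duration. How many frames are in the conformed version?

191191 frames

Target frames = source frames × (target rate / source rate) = 152800 × (30)/(24000/1001) = 152800 × 1001/800 = 191191.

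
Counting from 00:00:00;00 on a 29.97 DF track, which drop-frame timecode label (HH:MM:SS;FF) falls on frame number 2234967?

Ten DF minutes hold 17982 frames, so frame 2234967 lies in block 124 (frames 2229768–2247749) with 5199 frames into that block.
The block's first minute is 1800 frames and the rest 1798 each; 5199 frames reaches minute 2, so 124 × 18 + 2 × 2 = 2236 labels have been skipped so far.
Adding those back, label number 2234967 + 2236 = 2237203 at 30 labels/s is 74573 s + 13 f = 20 h 42 min 53 s frame 13, i.e. 20:42:53;13.

20:42:53;13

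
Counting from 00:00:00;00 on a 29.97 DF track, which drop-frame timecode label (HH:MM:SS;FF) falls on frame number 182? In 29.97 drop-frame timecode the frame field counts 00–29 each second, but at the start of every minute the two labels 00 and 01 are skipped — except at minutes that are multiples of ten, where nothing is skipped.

Each 10-minute DF block holds 10 × 60 × 30 − 9 × 2 = 17982 frames. 182 ÷ 17982 → 0 full blocks, remainder 182.
Within the partial block the first minute is 1800 frames and each further minute 1798, so 0 further minute boundaries passed. Total skipped labels = 18 × 0 + 2 × 0 = 0.
Non-drop label index = 182 + 0 = 182; at 30 labels/s that is 00:00:06:02, i.e. DF 00:00:06;02.

00:00:06;02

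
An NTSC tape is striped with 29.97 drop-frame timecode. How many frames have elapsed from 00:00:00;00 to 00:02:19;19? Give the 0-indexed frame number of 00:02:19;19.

4185

As if non-drop at 30 labels/s: (0 × 3600 + 2 × 60 + 19) × 30 + 19 = 4189.
Minute boundaries passed: 2; those not divisible by 10: 2 − 0 = 2; dropped labels = 2 × 2 = 4.
Actual frame index = 4189 − 4 = 4185.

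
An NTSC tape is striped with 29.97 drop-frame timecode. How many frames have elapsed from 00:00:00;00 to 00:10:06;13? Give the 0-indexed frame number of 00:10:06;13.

18175

Complete 10-minute blocks: 1, each 17982 frames → 17982.
Remaining 0 whole minutes in the current block: 0 frames.
Within the current minute: 6 × 30 + 13 = 193. Total = 17982 + 0 + 193 = 18175.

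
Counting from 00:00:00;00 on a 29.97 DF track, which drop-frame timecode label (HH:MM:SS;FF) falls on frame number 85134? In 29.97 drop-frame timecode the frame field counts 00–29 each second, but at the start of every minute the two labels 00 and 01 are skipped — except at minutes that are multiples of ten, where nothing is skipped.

Ten DF minutes hold 17982 frames, so frame 85134 lies in block 4 (frames 71928–89909) with 13206 frames into that block.
The block's first minute is 1800 frames and the rest 1798 each; 13206 frames reaches minute 7, so 4 × 18 + 7 × 2 = 86 labels have been skipped so far.
Adding those back, label number 85134 + 86 = 85220 at 30 labels/s is 2840 s + 20 f = 0 h 47 min 20 s frame 20, i.e. 00:47:20;20.

00:47:20;20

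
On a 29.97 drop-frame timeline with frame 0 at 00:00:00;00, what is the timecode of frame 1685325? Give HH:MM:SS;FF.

Each 10-minute DF block holds 10 × 60 × 30 − 9 × 2 = 17982 frames. 1685325 ÷ 17982 → 93 full blocks, remainder 12999.
Within the partial block the first minute is 1800 frames and each further minute 1798, so 7 further minute boundaries passed. Total skipped labels = 18 × 93 + 2 × 7 = 1688.
Non-drop label index = 1685325 + 1688 = 1687013; at 30 labels/s that is 15:37:13:23, i.e. DF 15:37:13;23.

15:37:13;23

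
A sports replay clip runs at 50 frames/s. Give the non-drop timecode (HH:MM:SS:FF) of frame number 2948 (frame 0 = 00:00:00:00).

00:00:58:48

2948 ÷ 50 = 58 full seconds, remainder 48 frames.
58 s = 0 h 0 min 58 s.
Timecode: 00:00:58:48.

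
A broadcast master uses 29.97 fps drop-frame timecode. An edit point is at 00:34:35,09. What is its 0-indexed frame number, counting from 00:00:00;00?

62197

Complete 10-minute blocks: 3, each 17982 frames → 53946.
Remaining 4 whole minutes in the current block: 1800 + 3 × 1798 = 7194 frames.
Within the current minute: 35 × 30 + 9 − 2 = 1057 (labels ;00/;01 skipped at this minute). Total = 53946 + 7194 + 1057 = 62197.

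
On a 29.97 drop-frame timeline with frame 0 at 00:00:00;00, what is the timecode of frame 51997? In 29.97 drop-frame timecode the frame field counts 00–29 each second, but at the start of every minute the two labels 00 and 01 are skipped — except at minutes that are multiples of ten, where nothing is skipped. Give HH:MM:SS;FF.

Ten DF minutes hold 17982 frames, so frame 51997 lies in block 2 (frames 35964–53945) with 16033 frames into that block.
The block's first minute is 1800 frames and the rest 1798 each; 16033 frames reaches minute 8, so 2 × 18 + 8 × 2 = 52 labels have been skipped so far.
Adding those back, label number 51997 + 52 = 52049 at 30 labels/s is 1734 s + 29 f = 0 h 28 min 54 s frame 29, i.e. 00:28:54;29.

00:28:54;29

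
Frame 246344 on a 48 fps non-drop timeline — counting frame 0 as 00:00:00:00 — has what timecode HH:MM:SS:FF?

246344 ÷ 48 = 5132 full seconds, remainder 8 frames.
5132 s = 1 h 25 min 32 s.
Timecode: 01:25:32:08.

01:25:32:08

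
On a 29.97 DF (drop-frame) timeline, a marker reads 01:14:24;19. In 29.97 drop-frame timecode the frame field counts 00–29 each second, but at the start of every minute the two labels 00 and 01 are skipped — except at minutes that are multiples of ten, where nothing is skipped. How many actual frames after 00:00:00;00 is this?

133805

As if non-drop at 30 labels/s: (1 × 3600 + 14 × 60 + 24) × 30 + 19 = 133939.
Minute boundaries passed: 74; those not divisible by 10: 74 − 7 = 67; dropped labels = 2 × 67 = 134.
Actual frame index = 133939 − 134 = 133805.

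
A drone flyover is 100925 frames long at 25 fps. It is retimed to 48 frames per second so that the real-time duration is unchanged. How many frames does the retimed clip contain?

Target frames = source frames × (target rate / source rate) = 100925 × (48)/(25) = 100925 × 48/25 = 193776.

193776 frames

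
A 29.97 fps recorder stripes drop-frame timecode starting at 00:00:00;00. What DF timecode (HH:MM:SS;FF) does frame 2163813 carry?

Ten DF minutes hold 17982 frames, so frame 2163813 lies in block 120 (frames 2157840–2175821) with 5973 frames into that block.
The block's first minute is 1800 frames and the rest 1798 each; 5973 frames reaches minute 3, so 120 × 18 + 3 × 2 = 2166 labels have been skipped so far.
Adding those back, label number 2163813 + 2166 = 2165979 at 30 labels/s is 72199 s + 9 f = 20 h 3 min 19 s frame 9, i.e. 20:03:19;09.

20:03:19;09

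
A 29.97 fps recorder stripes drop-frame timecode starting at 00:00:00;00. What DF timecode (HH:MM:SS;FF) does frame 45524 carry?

00:25:19;00

Each 10-minute DF block holds 10 × 60 × 30 − 9 × 2 = 17982 frames. 45524 ÷ 17982 → 2 full blocks, remainder 9560.
Within the partial block the first minute is 1800 frames and each further minute 1798, so 5 further minute boundaries passed. Total skipped labels = 18 × 2 + 2 × 5 = 46.
Non-drop label index = 45524 + 46 = 45570; at 30 labels/s that is 00:25:19:00, i.e. DF 00:25:19;00.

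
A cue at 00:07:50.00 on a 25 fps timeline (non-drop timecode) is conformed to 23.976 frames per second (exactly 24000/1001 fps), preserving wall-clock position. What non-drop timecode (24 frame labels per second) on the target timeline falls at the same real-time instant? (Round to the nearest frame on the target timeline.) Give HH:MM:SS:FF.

00:07:49:13

Source frame index: (0×3600 + 7×60 + 50) × 25 + 0 = 11750.
Real time: 11750 / (25) = 470 s.
Target frame: (470) × (24000/1001) = 11280000/1001 ≈ 11268.731 → 11269.
At 24 labels/s: frame 11269 → 00:07:49:13.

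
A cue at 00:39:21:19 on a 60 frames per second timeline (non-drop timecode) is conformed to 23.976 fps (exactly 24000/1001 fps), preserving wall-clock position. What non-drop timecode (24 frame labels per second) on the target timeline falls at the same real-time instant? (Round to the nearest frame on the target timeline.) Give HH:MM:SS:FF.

Source frame index: (0×3600 + 39×60 + 21) × 60 + 19 = 141679.
Real time: 141679 / (60) = 141679/60 s.
Target frame: (141679/60) × (24000/1001) = 56671600/1001 ≈ 56614.985 → 56615.
At 24 labels/s: frame 56615 → 00:39:18:23.

00:39:18:23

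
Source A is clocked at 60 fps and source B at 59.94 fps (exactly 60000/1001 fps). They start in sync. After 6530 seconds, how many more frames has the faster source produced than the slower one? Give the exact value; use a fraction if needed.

391800/1001 frames

A emits 60 × 6530 = 391800 frames; B emits 60000/1001 × 6530 = 391800000/1001.
Difference = 391800/1001 frames (≈ 391.4086); B is behind A.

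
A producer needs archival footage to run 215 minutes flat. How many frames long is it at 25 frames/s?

215 min = 12900 s.
Frames = 12900 × 25 = 322500.

322500 frames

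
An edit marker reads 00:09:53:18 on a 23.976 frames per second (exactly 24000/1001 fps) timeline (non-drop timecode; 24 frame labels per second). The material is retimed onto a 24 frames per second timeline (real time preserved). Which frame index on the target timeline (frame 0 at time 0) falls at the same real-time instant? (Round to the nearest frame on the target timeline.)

Source frame index: (0×3600 + 9×60 + 53) × 24 + 18 = 14250.
Real time: 14250 / (24000/1001) = 19019/32 s.
Target frame: (19019/32) × (24) = 57057/4 ≈ 14264.250 → 14264.

frame 14264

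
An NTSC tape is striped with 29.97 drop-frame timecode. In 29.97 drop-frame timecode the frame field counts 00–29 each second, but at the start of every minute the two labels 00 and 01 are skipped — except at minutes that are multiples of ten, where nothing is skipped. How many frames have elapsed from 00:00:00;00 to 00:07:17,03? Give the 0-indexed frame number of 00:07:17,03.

Complete 10-minute blocks: 0, each 17982 frames → 0.
Remaining 7 whole minutes in the current block: 1800 + 6 × 1798 = 12588 frames.
Within the current minute: 17 × 30 + 3 − 2 = 511 (labels ;00/;01 skipped at this minute). Total = 0 + 12588 + 511 = 13099.

13099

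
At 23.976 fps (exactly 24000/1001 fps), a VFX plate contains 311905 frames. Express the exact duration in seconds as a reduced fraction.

Running time = 311905 ÷ (24000/1001) = 311905 × 1001/24000 = 62443381/4800 s.

62443381/4800 seconds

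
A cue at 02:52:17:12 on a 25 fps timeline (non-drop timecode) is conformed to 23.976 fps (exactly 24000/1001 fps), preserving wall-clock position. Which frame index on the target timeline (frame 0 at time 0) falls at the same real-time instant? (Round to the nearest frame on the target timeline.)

frame 247852

Source frame index: (2×3600 + 52×60 + 17) × 25 + 12 = 258437.
Real time: 258437 / (25) = 258437/25 s.
Target frame: (258437/25) × (24000/1001) = 248099520/1001 ≈ 247851.668 → 247852.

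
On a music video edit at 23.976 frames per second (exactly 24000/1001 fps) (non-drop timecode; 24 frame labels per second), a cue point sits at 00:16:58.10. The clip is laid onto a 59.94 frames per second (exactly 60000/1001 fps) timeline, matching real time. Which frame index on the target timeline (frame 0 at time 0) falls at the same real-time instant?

frame 61105

Source frame index: (0×3600 + 16×60 + 58) × 24 + 10 = 24442.
Real time: 24442 / (24000/1001) = 12233221/12000 s.
Target frame: (12233221/12000) × (60000/1001) = 61105.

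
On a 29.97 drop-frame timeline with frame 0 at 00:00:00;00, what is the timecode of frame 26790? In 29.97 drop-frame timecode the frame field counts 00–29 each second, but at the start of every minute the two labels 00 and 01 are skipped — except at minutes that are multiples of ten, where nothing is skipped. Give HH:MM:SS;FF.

Each 10-minute DF block holds 10 × 60 × 30 − 9 × 2 = 17982 frames. 26790 ÷ 17982 → 1 full block, remainder 8808.
Within the partial block the first minute is 1800 frames and each further minute 1798, so 4 further minute boundaries passed. Total skipped labels = 18 × 1 + 2 × 4 = 26.
Non-drop label index = 26790 + 26 = 26816; at 30 labels/s that is 00:14:53:26, i.e. DF 00:14:53;26.

00:14:53;26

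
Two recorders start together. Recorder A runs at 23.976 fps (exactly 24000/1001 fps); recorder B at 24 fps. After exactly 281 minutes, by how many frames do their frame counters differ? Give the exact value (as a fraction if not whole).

281 min = 16860 s.
A emits 24000/1001 × 16860 = 404640000/1001 frames; B emits 24 × 16860 = 404640.
Difference = 404640/1001 frames (≈ 404.2358); B is ahead of A.

404640/1001 frames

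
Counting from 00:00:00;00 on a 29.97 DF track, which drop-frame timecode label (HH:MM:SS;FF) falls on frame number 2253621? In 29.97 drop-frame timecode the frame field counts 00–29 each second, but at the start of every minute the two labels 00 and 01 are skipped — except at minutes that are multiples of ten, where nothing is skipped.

Ten DF minutes hold 17982 frames, so frame 2253621 lies in block 125 (frames 2247750–2265731) with 5871 frames into that block.
The block's first minute is 1800 frames and the rest 1798 each; 5871 frames reaches minute 3, so 125 × 18 + 3 × 2 = 2256 labels have been skipped so far.
Adding those back, label number 2253621 + 2256 = 2255877 at 30 labels/s is 75195 s + 27 f = 20 h 53 min 15 s frame 27, i.e. 20:53:15;27.

20:53:15;27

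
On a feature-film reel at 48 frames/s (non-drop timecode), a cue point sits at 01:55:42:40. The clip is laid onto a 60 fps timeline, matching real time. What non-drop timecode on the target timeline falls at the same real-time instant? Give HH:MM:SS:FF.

01:55:42:50

Source frame index: (1×3600 + 55×60 + 42) × 48 + 40 = 333256.
Real time: 333256 / (48) = 41657/6 s.
Target frame: (41657/6) × (60) = 416570.
At 60 labels/s: frame 416570 → 01:55:42:50.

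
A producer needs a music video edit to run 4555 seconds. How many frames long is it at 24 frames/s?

109320 frames

Frames = 4555 × 24 = 109320.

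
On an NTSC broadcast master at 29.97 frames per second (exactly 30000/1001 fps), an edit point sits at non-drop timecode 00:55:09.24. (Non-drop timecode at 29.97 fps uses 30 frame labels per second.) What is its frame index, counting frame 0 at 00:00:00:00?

Total seconds to the label: (0 × 3600 + 55 × 60 + 9) = 3309.
Frame index = 3309 × 30 + 24 = 99294.

frame 99294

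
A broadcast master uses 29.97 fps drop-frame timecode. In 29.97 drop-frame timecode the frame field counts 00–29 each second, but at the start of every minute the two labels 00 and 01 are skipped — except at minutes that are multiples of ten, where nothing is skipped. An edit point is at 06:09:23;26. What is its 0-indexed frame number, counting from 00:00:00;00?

664250

Complete 10-minute blocks: 36, each 17982 frames → 647352.
Remaining 9 whole minutes in the current block: 1800 + 8 × 1798 = 16184 frames.
Within the current minute: 23 × 30 + 26 − 2 = 714 (labels ;00/;01 skipped at this minute). Total = 647352 + 16184 + 714 = 664250.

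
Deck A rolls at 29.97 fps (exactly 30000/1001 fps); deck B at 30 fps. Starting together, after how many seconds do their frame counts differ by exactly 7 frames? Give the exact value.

7007/30 seconds

The gap grows by |30 − 30000/1001| = 30/1001 frames per second.
Time for a 7-frame gap: 7 ÷ (30/1001) = 7007/30 s.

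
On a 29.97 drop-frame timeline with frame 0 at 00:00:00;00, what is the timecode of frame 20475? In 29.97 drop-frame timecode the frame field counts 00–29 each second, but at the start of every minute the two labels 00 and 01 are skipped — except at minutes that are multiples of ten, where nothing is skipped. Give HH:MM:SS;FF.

Each 10-minute DF block holds 10 × 60 × 30 − 9 × 2 = 17982 frames. 20475 ÷ 17982 → 1 full block, remainder 2493.
Within the partial block the first minute is 1800 frames and each further minute 1798, so 1 further minute boundary passed. Total skipped labels = 18 × 1 + 2 × 1 = 20.
Non-drop label index = 20475 + 20 = 20495; at 30 labels/s that is 00:11:23:05, i.e. DF 00:11:23;05.

00:11:23;05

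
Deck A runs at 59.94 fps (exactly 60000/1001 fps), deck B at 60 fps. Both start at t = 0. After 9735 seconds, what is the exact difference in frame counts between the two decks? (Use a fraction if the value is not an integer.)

53100/91 frames

A emits 60000/1001 × 9735 = 53100000/91 frames; B emits 60 × 9735 = 584100.
Difference = 53100/91 frames (≈ 583.5165); B is ahead of A.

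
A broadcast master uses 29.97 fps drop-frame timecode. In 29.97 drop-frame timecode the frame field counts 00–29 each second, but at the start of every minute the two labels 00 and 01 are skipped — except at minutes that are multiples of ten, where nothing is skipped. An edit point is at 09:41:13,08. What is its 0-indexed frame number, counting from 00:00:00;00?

Complete 10-minute blocks: 58, each 17982 frames → 1042956.
Remaining 1 whole minute in the current block: 1800 + 0 × 1798 = 1800 frames.
Within the current minute: 13 × 30 + 8 − 2 = 396 (labels ;00/;01 skipped at this minute). Total = 1042956 + 1800 + 396 = 1045152.

1045152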